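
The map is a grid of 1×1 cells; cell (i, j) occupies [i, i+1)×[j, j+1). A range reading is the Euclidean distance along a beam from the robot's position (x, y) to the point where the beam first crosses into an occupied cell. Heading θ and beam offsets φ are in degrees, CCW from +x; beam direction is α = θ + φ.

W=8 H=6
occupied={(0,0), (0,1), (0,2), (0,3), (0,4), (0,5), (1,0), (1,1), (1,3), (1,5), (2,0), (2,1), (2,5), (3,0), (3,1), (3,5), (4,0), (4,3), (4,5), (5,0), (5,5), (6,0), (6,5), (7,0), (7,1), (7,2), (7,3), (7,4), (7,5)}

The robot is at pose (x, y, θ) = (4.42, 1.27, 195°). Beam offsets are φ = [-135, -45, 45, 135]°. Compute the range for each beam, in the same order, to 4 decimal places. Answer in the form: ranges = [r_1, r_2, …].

ranges = [4.3070, 0.4850, 0.3118, 0.5400]

beam 1: φ=-135°, α=60°
  direction (0.5000, 0.8660); cell (4,1); t to first gridline: x 1.1600, y 0.8429 (then +2.0000 / +1.1547)
    (4,2) via y @ 0.8429
    (5,2) via x @ 1.1600
    (5,3) via y @ 1.9976
    (5,4) via y @ 3.1523
    (6,4) via x @ 3.1600
    (6,5) via y @ 4.3070  # hit
  → r_1 = 4.3070
beam 2: φ=-45°, α=150°
  direction (-0.8660, 0.5000); cell (4,1); t to first gridline: x 0.4850, y 1.4600 (then +1.1547 / +2.0000)
    (3,1) via x @ 0.4850  # hit
  → r_2 = 0.4850
beam 3: φ=45°, α=240°
  direction (-0.5000, -0.8660); cell (4,1); t to first gridline: x 0.8400, y 0.3118 (then +2.0000 / +1.1547)
    (4,0) via y @ 0.3118  # hit
  → r_3 = 0.3118
beam 4: φ=135°, α=330°
  direction (0.8660, -0.5000); cell (4,1); t to first gridline: x 0.6697, y 0.5400 (then +1.1547 / +2.0000)
    (4,0) via y @ 0.5400  # hit
  → r_4 = 0.5400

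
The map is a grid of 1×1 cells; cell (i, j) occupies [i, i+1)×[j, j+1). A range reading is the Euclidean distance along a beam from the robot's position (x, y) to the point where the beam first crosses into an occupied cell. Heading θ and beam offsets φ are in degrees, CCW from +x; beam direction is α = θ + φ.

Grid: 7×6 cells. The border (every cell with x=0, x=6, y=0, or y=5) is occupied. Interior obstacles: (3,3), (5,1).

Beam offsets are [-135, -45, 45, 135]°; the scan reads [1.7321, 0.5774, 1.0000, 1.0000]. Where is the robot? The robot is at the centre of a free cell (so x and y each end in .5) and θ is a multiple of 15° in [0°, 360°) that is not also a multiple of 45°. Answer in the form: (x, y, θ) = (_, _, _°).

(x, y, θ) = (4.5, 4.5, 105°)

The pose lattice has 18·16 = 288 candidates. Test each by forward raycasting.
  (3.5, 4.5, 345°): beam 1 = 2.8868 ≠ 1.7321 ✗
  (5.5, 3.5, 240°): beam 1 = 1.5529 ≠ 1.7321 ✗
  (5.5, 2.5, 285°): beam 3 = 0.5774 ≠ 1.0000 ✗
  (5.5, 3.5, 195°): beam 1 = 1.0000 ≠ 1.7321 ✗
  (5.5, 2.5, 330°): beam 1 = 4.6587 ≠ 1.7321 ✗
  …
  (4.5, 4.5, 105°): r_1=1.7321, r_2=0.5774, r_3=1.0000, r_4=1.0000 — all match ✓
No second candidate reproduces the full scan.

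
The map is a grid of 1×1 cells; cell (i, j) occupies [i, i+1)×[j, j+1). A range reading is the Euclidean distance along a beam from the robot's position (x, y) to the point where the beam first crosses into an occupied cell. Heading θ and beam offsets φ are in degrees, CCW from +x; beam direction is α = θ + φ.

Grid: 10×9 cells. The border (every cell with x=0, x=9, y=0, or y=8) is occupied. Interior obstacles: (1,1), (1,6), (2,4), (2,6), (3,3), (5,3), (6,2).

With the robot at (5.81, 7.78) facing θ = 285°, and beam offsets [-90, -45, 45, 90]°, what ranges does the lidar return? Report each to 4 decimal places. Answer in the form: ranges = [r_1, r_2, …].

beam 1: φ=-90°, α=195°
  d=(-0.9659,-0.2588)  start (5,7)  tX=0.8386 tY=3.0137  stride 1/|dx|=1.0353 1/|dy|=3.8637
    cross x-line → (4,7), t=0.8386
    cross x-line → (3,7), t=1.8738
    cross x-line → (2,7), t=2.9091
    cross y-line → (2,6), t=3.0137 (wall)
  → r_1 = 3.0137
beam 2: φ=-45°, α=240°
  d=(-0.5000,-0.8660)  start (5,7)  tX=1.6200 tY=0.9007  stride 1/|dx|=2.0000 1/|dy|=1.1547
    cross y-line → (5,6), t=0.9007
    cross x-line → (4,6), t=1.6200
    cross y-line → (4,5), t=2.0554
    cross y-line → (4,4), t=3.2101
    cross x-line → (3,4), t=3.6200
    cross y-line → (3,3), t=4.3648 (wall)
  → r_2 = 4.3648
beam 3: φ=45°, α=330°
  d=(0.8660,-0.5000)  start (5,7)  tX=0.2194 tY=1.5600  stride 1/|dx|=1.1547 1/|dy|=2.0000
    cross x-line → (6,7), t=0.2194
    cross x-line → (7,7), t=1.3741
    cross y-line → (7,6), t=1.5600
    cross x-line → (8,6), t=2.5288
    cross y-line → (8,5), t=3.5600
    cross x-line → (9,5), t=3.6835 (wall)
  → r_3 = 3.6835
beam 4: φ=90°, α=15°
  d=(0.9659,0.2588)  start (5,7)  tX=0.1967 tY=0.8500  stride 1/|dx|=1.0353 1/|dy|=3.8637
    cross x-line → (6,7), t=0.1967
    cross y-line → (6,8), t=0.8500 (wall)
  → r_4 = 0.8500

ranges = [3.0137, 4.3648, 3.6835, 0.8500]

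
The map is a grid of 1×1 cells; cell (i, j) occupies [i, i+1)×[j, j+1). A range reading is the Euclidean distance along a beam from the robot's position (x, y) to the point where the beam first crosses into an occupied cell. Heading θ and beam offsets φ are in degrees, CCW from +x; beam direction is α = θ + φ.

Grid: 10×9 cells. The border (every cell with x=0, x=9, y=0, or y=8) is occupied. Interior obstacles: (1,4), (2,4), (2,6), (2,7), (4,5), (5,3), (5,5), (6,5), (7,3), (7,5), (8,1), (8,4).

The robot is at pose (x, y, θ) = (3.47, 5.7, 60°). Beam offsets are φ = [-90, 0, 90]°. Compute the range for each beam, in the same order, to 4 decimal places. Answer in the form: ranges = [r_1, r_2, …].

beam 1: φ=-90°, α=330°
  dir = (cos 330°, sin 330°) = (0.8660, -0.5000); from cell (3,5)
  next x-line at t=0.6120, next y-line at t=1.4000; Δt_x=1.1547, Δt_y=2.0000
    x: enter (4,5) at t=0.6120 ← occupied
  → r_1 = 0.6120
beam 2: φ=0°, α=60°
  dir = (cos 60°, sin 60°) = (0.5000, 0.8660); from cell (3,5)
  next x-line at t=1.0600, next y-line at t=0.3464; Δt_x=2.0000, Δt_y=1.1547
    y: enter (3,6) at t=0.3464
    x: enter (4,6) at t=1.0600
    y: enter (4,7) at t=1.5011
    y: enter (4,8) at t=2.6558 ← occupied
  → r_2 = 2.6558
beam 3: φ=90°, α=150°
  dir = (cos 150°, sin 150°) = (-0.8660, 0.5000); from cell (3,5)
  next x-line at t=0.5427, next y-line at t=0.6000; Δt_x=1.1547, Δt_y=2.0000
    x: enter (2,5) at t=0.5427
    y: enter (2,6) at t=0.6000 ← occupied
  → r_3 = 0.6000

ranges = [0.6120, 2.6558, 0.6000]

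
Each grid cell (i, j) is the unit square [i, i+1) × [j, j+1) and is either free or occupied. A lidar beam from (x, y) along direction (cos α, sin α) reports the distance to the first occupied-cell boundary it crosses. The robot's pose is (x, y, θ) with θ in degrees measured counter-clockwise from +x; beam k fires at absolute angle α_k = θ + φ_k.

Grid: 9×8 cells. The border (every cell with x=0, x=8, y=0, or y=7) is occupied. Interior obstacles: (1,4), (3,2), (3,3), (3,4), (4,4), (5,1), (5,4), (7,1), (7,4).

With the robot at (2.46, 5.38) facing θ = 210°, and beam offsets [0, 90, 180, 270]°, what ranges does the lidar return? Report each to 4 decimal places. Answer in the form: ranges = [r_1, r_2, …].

beam 1: φ=0°, α=210°
  cosα=-0.8660 sinα=-0.5000 | (2,5) | tMaxX 0.5312 tMaxY 0.7600 | tΔX 1.1547 tΔY 2.0000
    t=0.5312 [x] (1,5)
    t=0.7600 [y] (1,4) — stop
  → r_1 = 0.7600
beam 2: φ=90°, α=300°
  cosα=0.5000 sinα=-0.8660 | (2,5) | tMaxX 1.0800 tMaxY 0.4388 | tΔX 2.0000 tΔY 1.1547
    t=0.4388 [y] (2,4)
    t=1.0800 [x] (3,4) — stop
  → r_2 = 1.0800
beam 3: φ=180°, α=30°
  cosα=0.8660 sinα=0.5000 | (2,5) | tMaxX 0.6235 tMaxY 1.2400 | tΔX 1.1547 tΔY 2.0000
    t=0.6235 [x] (3,5)
    t=1.2400 [y] (3,6)
    t=1.7782 [x] (4,6)
    t=2.9329 [x] (5,6)
    t=3.2400 [y] (5,7) — stop
  → r_3 = 3.2400
beam 4: φ=270°, α=120°
  cosα=-0.5000 sinα=0.8660 | (2,5) | tMaxX 0.9200 tMaxY 0.7159 | tΔX 2.0000 tΔY 1.1547
    t=0.7159 [y] (2,6)
    t=0.9200 [x] (1,6)
    t=1.8706 [y] (1,7) — stop
  → r_4 = 1.8706

ranges = [0.7600, 1.0800, 3.2400, 1.8706]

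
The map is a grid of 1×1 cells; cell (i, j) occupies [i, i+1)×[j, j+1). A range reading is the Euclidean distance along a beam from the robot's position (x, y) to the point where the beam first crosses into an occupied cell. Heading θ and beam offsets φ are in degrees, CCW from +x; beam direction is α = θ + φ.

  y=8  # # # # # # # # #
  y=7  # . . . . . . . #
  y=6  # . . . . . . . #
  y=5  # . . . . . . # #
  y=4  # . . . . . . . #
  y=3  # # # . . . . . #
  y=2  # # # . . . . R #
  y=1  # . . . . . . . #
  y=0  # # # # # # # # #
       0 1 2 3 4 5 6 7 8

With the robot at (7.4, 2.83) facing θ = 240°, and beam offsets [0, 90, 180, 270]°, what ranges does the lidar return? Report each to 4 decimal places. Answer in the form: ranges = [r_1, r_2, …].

ranges = [2.1131, 0.6928, 1.2000, 7.3901]

beam 1: φ=0°, α=240°
  d=(-0.5000,-0.8660)  start (7,2)  tX=0.8000 tY=0.9584  stride 1/|dx|=2.0000 1/|dy|=1.1547
    cross x-line → (6,2), t=0.8000
    cross y-line → (6,1), t=0.9584
    cross y-line → (6,0), t=2.1131 (wall)
  → r_1 = 2.1131
beam 2: φ=90°, α=330°
  d=(0.8660,-0.5000)  start (7,2)  tX=0.6928 tY=1.6600  stride 1/|dx|=1.1547 1/|dy|=2.0000
    cross x-line → (8,2), t=0.6928 (wall)
  → r_2 = 0.6928
beam 3: φ=180°, α=60°
  d=(0.5000,0.8660)  start (7,2)  tX=1.2000 tY=0.1963  stride 1/|dx|=2.0000 1/|dy|=1.1547
    cross y-line → (7,3), t=0.1963
    cross x-line → (8,3), t=1.2000 (wall)
  → r_3 = 1.2000
beam 4: φ=270°, α=150°
  d=(-0.8660,0.5000)  start (7,2)  tX=0.4619 tY=0.3400  stride 1/|dx|=1.1547 1/|dy|=2.0000
    cross y-line → (7,3), t=0.3400
    cross x-line → (6,3), t=0.4619
    cross x-line → (5,3), t=1.6166
    cross y-line → (5,4), t=2.3400
    cross x-line → (4,4), t=2.7713
    cross x-line → (3,4), t=3.9260
    cross y-line → (3,5), t=4.3400
    cross x-line → (2,5), t=5.0807
    cross x-line → (1,5), t=6.2354
    cross y-line → (1,6), t=6.3400
    cross x-line → (0,6), t=7.3901 (wall)
  → r_4 = 7.3901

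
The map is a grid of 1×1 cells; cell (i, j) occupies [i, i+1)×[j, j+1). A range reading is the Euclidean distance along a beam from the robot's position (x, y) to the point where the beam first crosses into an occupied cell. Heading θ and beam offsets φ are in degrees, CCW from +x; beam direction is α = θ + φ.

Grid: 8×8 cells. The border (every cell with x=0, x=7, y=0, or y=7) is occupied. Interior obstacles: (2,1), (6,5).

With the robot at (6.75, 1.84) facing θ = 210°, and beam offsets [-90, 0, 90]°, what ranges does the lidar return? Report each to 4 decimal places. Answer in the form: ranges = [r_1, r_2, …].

ranges = [5.9583, 1.6800, 0.5000]

beam 1: φ=-90°, α=120°
  d=(-0.5000,0.8660)  start (6,1)  tX=1.5000 tY=0.1848  stride 1/|dx|=2.0000 1/|dy|=1.1547
    cross y-line → (6,2), t=0.1848
    cross y-line → (6,3), t=1.3395
    cross x-line → (5,3), t=1.5000
    cross y-line → (5,4), t=2.4942
    cross x-line → (4,4), t=3.5000
    cross y-line → (4,5), t=3.6489
    cross y-line → (4,6), t=4.8036
    cross x-line → (3,6), t=5.5000
    cross y-line → (3,7), t=5.9583 (wall)
  → r_1 = 5.9583
beam 2: φ=0°, α=210°
  d=(-0.8660,-0.5000)  start (6,1)  tX=0.8660 tY=1.6800  stride 1/|dx|=1.1547 1/|dy|=2.0000
    cross x-line → (5,1), t=0.8660
    cross y-line → (5,0), t=1.6800 (wall)
  → r_2 = 1.6800
beam 3: φ=90°, α=300°
  d=(0.5000,-0.8660)  start (6,1)  tX=0.5000 tY=0.9699  stride 1/|dx|=2.0000 1/|dy|=1.1547
    cross x-line → (7,1), t=0.5000 (wall)
  → r_3 = 0.5000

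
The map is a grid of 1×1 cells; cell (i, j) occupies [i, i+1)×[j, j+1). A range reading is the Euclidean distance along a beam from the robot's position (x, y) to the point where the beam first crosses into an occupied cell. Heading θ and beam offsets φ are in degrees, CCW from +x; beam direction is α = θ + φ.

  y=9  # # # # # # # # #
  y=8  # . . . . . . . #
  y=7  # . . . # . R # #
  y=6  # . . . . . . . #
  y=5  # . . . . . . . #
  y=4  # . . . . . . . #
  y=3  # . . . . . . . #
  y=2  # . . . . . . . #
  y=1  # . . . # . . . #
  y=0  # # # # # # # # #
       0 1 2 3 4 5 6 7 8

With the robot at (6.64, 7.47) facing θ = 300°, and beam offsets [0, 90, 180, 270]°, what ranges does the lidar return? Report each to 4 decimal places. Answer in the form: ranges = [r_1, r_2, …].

beam 1: φ=0°, α=300°
  cosα=0.5000 sinα=-0.8660 | (6,7) | tMaxX 0.7200 tMaxY 0.5427 | tΔX 2.0000 tΔY 1.1547
    t=0.5427 [y] (6,6)
    t=0.7200 [x] (7,6)
    t=1.6974 [y] (7,5)
    t=2.7200 [x] (8,5) — stop
  → r_1 = 2.7200
beam 2: φ=90°, α=30°
  cosα=0.8660 sinα=0.5000 | (6,7) | tMaxX 0.4157 tMaxY 1.0600 | tΔX 1.1547 tΔY 2.0000
    t=0.4157 [x] (7,7) — stop
  → r_2 = 0.4157
beam 3: φ=180°, α=120°
  cosα=-0.5000 sinα=0.8660 | (6,7) | tMaxX 1.2800 tMaxY 0.6120 | tΔX 2.0000 tΔY 1.1547
    t=0.6120 [y] (6,8)
    t=1.2800 [x] (5,8)
    t=1.7667 [y] (5,9) — stop
  → r_3 = 1.7667
beam 4: φ=270°, α=210°
  cosα=-0.8660 sinα=-0.5000 | (6,7) | tMaxX 0.7390 tMaxY 0.9400 | tΔX 1.1547 tΔY 2.0000
    t=0.7390 [x] (5,7)
    t=0.9400 [y] (5,6)
    t=1.8937 [x] (4,6)
    t=2.9400 [y] (4,5)
    t=3.0484 [x] (3,5)
    t=4.2031 [x] (2,5)
    t=4.9400 [y] (2,4)
    t=5.3578 [x] (1,4)
    t=6.5125 [x] (0,4) — stop
  → r_4 = 6.5125

ranges = [2.7200, 0.4157, 1.7667, 6.5125]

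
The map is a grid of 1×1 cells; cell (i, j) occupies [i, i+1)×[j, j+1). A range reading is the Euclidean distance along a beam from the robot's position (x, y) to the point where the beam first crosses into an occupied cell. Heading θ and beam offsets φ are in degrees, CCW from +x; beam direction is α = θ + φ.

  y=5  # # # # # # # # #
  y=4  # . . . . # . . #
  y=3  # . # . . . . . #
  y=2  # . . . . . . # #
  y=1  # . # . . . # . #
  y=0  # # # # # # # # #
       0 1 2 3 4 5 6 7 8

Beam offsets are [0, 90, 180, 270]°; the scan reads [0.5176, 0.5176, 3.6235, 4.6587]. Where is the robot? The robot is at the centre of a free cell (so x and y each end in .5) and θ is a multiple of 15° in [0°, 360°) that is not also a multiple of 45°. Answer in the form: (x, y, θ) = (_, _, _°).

(x, y, θ) = (5.5, 1.5, 255°)

Candidates: 23 free-cell centres × 16 headings = 368 poses. Raycast each; keep the one whose scan matches to 4 dp.
  (7.5, 1.5, 210°): beam 1 = 0.5774 ≠ 0.5176 ✗
  (6.5, 3.5, 30°): beam 1 = 1.7321 ≠ 0.5176 ✗
  (3.5, 2.5, 60°): beam 1 = 2.8868 ≠ 0.5176 ✗
  …
  (5.5, 1.5, 255°): r_1=0.5176, r_2=0.5176, r_3=3.6235, r_4=4.6587 — all match ✓
Only this pose fits every beam.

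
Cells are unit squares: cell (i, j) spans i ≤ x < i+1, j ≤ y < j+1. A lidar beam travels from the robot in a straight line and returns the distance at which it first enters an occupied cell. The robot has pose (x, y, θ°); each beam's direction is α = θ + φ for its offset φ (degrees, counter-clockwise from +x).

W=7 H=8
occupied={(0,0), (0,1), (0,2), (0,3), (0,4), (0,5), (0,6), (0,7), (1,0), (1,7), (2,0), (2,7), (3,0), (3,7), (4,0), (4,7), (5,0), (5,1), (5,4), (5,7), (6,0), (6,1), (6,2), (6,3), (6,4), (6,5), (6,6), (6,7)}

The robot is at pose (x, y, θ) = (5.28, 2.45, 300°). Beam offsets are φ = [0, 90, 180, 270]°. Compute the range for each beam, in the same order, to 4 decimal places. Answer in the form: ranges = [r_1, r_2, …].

ranges = [0.5196, 0.8314, 5.2539, 2.9000]

beam 1: φ=0°, α=300°
  dir = (cos 300°, sin 300°) = (0.5000, -0.8660); from cell (5,2)
  next x-line at t=1.4400, next y-line at t=0.5196; Δt_x=2.0000, Δt_y=1.1547
    y: enter (5,1) at t=0.5196 ← occupied
  → r_1 = 0.5196
beam 2: φ=90°, α=30°
  dir = (cos 30°, sin 30°) = (0.8660, 0.5000); from cell (5,2)
  next x-line at t=0.8314, next y-line at t=1.1000; Δt_x=1.1547, Δt_y=2.0000
    x: enter (6,2) at t=0.8314 ← occupied
  → r_2 = 0.8314
beam 3: φ=180°, α=120°
  dir = (cos 120°, sin 120°) = (-0.5000, 0.8660); from cell (5,2)
  next x-line at t=0.5600, next y-line at t=0.6351; Δt_x=2.0000, Δt_y=1.1547
    x: enter (4,2) at t=0.5600
    y: enter (4,3) at t=0.6351
    y: enter (4,4) at t=1.7898
    x: enter (3,4) at t=2.5600
    y: enter (3,5) at t=2.9445
    y: enter (3,6) at t=4.0992
    x: enter (2,6) at t=4.5600
    y: enter (2,7) at t=5.2539 ← occupied
  → r_3 = 5.2539
beam 4: φ=270°, α=210°
  dir = (cos 210°, sin 210°) = (-0.8660, -0.5000); from cell (5,2)
  next x-line at t=0.3233, next y-line at t=0.9000; Δt_x=1.1547, Δt_y=2.0000
    x: enter (4,2) at t=0.3233
    y: enter (4,1) at t=0.9000
    x: enter (3,1) at t=1.4780
    x: enter (2,1) at t=2.6327
    y: enter (2,0) at t=2.9000 ← occupied
  → r_4 = 2.9000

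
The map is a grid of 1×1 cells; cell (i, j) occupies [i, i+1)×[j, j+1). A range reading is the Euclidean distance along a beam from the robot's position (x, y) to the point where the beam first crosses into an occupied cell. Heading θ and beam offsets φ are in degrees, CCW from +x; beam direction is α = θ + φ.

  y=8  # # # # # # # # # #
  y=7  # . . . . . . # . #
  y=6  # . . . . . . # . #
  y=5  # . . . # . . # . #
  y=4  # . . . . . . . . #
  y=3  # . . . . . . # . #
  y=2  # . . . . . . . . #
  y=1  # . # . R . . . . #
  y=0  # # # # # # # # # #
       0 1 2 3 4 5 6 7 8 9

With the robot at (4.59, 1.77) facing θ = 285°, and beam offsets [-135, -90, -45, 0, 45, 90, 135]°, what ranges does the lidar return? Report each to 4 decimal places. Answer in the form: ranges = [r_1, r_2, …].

beam 1: φ=-135°, α=150°
  direction (-0.8660, 0.5000); cell (4,1); t to first gridline: x 0.6813, y 0.4600 (then +1.1547 / +2.0000)
    (4,2) via y @ 0.4600
    (3,2) via x @ 0.6813
    (2,2) via x @ 1.8360
    (2,3) via y @ 2.4600
    (1,3) via x @ 2.9907
    (0,3) via x @ 4.1454  # hit
  → r_1 = 4.1454
beam 2: φ=-90°, α=195°
  direction (-0.9659, -0.2588); cell (4,1); t to first gridline: x 0.6108, y 2.9751 (then +1.0353 / +3.8637)
    (3,1) via x @ 0.6108
    (2,1) via x @ 1.6461  # hit
  → r_2 = 1.6461
beam 3: φ=-45°, α=240°
  direction (-0.5000, -0.8660); cell (4,1); t to first gridline: x 1.1800, y 0.8891 (then +2.0000 / +1.1547)
    (4,0) via y @ 0.8891  # hit
  → r_3 = 0.8891
beam 4: φ=0°, α=285°
  direction (0.2588, -0.9659); cell (4,1); t to first gridline: x 1.5841, y 0.7972 (then +3.8637 / +1.0353)
    (4,0) via y @ 0.7972  # hit
  → r_4 = 0.7972
beam 5: φ=45°, α=330°
  direction (0.8660, -0.5000); cell (4,1); t to first gridline: x 0.4734, y 1.5400 (then +1.1547 / +2.0000)
    (5,1) via x @ 0.4734
    (5,0) via y @ 1.5400  # hit
  → r_5 = 1.5400
beam 6: φ=90°, α=15°
  direction (0.9659, 0.2588); cell (4,1); t to first gridline: x 0.4245, y 0.8887 (then +1.0353 / +3.8637)
    (5,1) via x @ 0.4245
    (5,2) via y @ 0.8887
    (6,2) via x @ 1.4597
    (7,2) via x @ 2.4950
    (8,2) via x @ 3.5303
    (9,2) via x @ 4.5656  # hit
  → r_6 = 4.5656
beam 7: φ=135°, α=60°
  direction (0.5000, 0.8660); cell (4,1); t to first gridline: x 0.8200, y 0.2656 (then +2.0000 / +1.1547)
    (4,2) via y @ 0.2656
    (5,2) via x @ 0.8200
    (5,3) via y @ 1.4203
    (5,4) via y @ 2.5750
    (6,4) via x @ 2.8200
    (6,5) via y @ 3.7297
    (7,5) via x @ 4.8200  # hit
  → r_7 = 4.8200

ranges = [4.1454, 1.6461, 0.8891, 0.7972, 1.5400, 4.5656, 4.8200]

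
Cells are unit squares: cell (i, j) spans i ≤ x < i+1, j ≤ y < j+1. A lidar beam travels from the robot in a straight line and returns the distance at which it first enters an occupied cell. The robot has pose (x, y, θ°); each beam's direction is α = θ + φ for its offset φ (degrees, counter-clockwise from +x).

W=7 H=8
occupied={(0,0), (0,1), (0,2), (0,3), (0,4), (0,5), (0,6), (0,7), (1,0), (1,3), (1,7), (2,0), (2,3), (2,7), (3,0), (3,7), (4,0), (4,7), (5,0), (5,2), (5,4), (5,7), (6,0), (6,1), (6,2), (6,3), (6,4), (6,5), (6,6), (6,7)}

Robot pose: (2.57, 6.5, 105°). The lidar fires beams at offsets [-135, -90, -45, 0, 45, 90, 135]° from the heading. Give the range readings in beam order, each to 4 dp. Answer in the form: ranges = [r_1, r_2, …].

ranges = [3.0000, 1.9319, 0.5774, 0.5176, 1.0000, 1.6254, 2.8868]

beam 1: φ=-135°, α=330°
  direction (0.8660, -0.5000); cell (2,6); t to first gridline: x 0.4965, y 1.0000 (then +1.1547 / +2.0000)
    (3,6) via x @ 0.4965
    (3,5) via y @ 1.0000
    (4,5) via x @ 1.6512
    (5,5) via x @ 2.8059
    (5,4) via y @ 3.0000  # hit
  → r_1 = 3.0000
beam 2: φ=-90°, α=15°
  direction (0.9659, 0.2588); cell (2,6); t to first gridline: x 0.4452, y 1.9319 (then +1.0353 / +3.8637)
    (3,6) via x @ 0.4452
    (4,6) via x @ 1.4804
    (4,7) via y @ 1.9319  # hit
  → r_2 = 1.9319
beam 3: φ=-45°, α=60°
  direction (0.5000, 0.8660); cell (2,6); t to first gridline: x 0.8600, y 0.5774 (then +2.0000 / +1.1547)
    (2,7) via y @ 0.5774  # hit
  → r_3 = 0.5774
beam 4: φ=0°, α=105°
  direction (-0.2588, 0.9659); cell (2,6); t to first gridline: x 2.2023, y 0.5176 (then +3.8637 / +1.0353)
    (2,7) via y @ 0.5176  # hit
  → r_4 = 0.5176
beam 5: φ=45°, α=150°
  direction (-0.8660, 0.5000); cell (2,6); t to first gridline: x 0.6582, y 1.0000 (then +1.1547 / +2.0000)
    (1,6) via x @ 0.6582
    (1,7) via y @ 1.0000  # hit
  → r_5 = 1.0000
beam 6: φ=90°, α=195°
  direction (-0.9659, -0.2588); cell (2,6); t to first gridline: x 0.5901, y 1.9319 (then +1.0353 / +3.8637)
    (1,6) via x @ 0.5901
    (0,6) via x @ 1.6254  # hit
  → r_6 = 1.6254
beam 7: φ=135°, α=240°
  direction (-0.5000, -0.8660); cell (2,6); t to first gridline: x 1.1400, y 0.5774 (then +2.0000 / +1.1547)
    (2,5) via y @ 0.5774
    (1,5) via x @ 1.1400
    (1,4) via y @ 1.7321
    (1,3) via y @ 2.8868  # hit
  → r_7 = 2.8868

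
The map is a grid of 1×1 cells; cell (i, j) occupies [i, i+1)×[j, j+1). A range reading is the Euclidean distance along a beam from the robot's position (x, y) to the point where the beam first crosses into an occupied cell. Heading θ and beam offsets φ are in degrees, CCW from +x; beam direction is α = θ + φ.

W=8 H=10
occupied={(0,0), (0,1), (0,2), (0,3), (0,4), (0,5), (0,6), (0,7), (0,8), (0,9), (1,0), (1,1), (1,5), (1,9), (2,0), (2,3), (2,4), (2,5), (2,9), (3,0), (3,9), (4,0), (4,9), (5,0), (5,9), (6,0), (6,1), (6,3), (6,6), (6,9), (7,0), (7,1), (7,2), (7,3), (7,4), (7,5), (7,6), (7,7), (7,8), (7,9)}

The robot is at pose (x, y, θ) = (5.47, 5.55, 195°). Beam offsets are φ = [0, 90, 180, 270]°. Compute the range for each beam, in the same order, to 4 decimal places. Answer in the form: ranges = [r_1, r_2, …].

ranges = [2.5571, 2.0478, 1.5840, 3.5717]

beam 1: φ=0°, α=195°
  d=(-0.9659,-0.2588)  start (5,5)  tX=0.4866 tY=2.1250  stride 1/|dx|=1.0353 1/|dy|=3.8637
    cross x-line → (4,5), t=0.4866
    cross x-line → (3,5), t=1.5219
    cross y-line → (3,4), t=2.1250
    cross x-line → (2,4), t=2.5571 (wall)
  → r_1 = 2.5571
beam 2: φ=90°, α=285°
  d=(0.2588,-0.9659)  start (5,5)  tX=2.0478 tY=0.5694  stride 1/|dx|=3.8637 1/|dy|=1.0353
    cross y-line → (5,4), t=0.5694
    cross y-line → (5,3), t=1.6047
    cross x-line → (6,3), t=2.0478 (wall)
  → r_2 = 2.0478
beam 3: φ=180°, α=15°
  d=(0.9659,0.2588)  start (5,5)  tX=0.5487 tY=1.7387  stride 1/|dx|=1.0353 1/|dy|=3.8637
    cross x-line → (6,5), t=0.5487
    cross x-line → (7,5), t=1.5840 (wall)
  → r_3 = 1.5840
beam 4: φ=270°, α=105°
  d=(-0.2588,0.9659)  start (5,5)  tX=1.8159 tY=0.4659  stride 1/|dx|=3.8637 1/|dy|=1.0353
    cross y-line → (5,6), t=0.4659
    cross y-line → (5,7), t=1.5012
    cross x-line → (4,7), t=1.8159
    cross y-line → (4,8), t=2.5364
    cross y-line → (4,9), t=3.5717 (wall)
  → r_4 = 3.5717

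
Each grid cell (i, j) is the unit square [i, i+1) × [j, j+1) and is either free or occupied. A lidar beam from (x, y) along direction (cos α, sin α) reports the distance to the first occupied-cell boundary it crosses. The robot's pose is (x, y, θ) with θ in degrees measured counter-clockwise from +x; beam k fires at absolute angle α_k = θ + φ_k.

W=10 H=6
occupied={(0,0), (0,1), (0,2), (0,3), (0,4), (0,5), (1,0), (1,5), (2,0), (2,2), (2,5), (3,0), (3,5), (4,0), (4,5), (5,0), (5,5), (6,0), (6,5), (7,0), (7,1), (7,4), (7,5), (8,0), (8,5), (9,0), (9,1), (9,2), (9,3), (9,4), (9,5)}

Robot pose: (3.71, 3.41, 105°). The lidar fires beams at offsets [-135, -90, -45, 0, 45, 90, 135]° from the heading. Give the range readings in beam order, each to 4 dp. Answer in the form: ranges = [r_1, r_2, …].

ranges = [3.7990, 3.4061, 1.8360, 1.6461, 3.1292, 1.5841, 1.4200]

beam 1: φ=-135°, α=330°
  cosα=0.8660 sinα=-0.5000 | (3,3) | tMaxX 0.3349 tMaxY 0.8200 | tΔX 1.1547 tΔY 2.0000
    t=0.3349 [x] (4,3)
    t=0.8200 [y] (4,2)
    t=1.4896 [x] (5,2)
    t=2.6443 [x] (6,2)
    t=2.8200 [y] (6,1)
    t=3.7990 [x] (7,1) — stop
  → r_1 = 3.7990
beam 2: φ=-90°, α=15°
  cosα=0.9659 sinα=0.2588 | (3,3) | tMaxX 0.3002 tMaxY 2.2796 | tΔX 1.0353 tΔY 3.8637
    t=0.3002 [x] (4,3)
    t=1.3355 [x] (5,3)
    t=2.2796 [y] (5,4)
    t=2.3708 [x] (6,4)
    t=3.4061 [x] (7,4) — stop
  → r_2 = 3.4061
beam 3: φ=-45°, α=60°
  cosα=0.5000 sinα=0.8660 | (3,3) | tMaxX 0.5800 tMaxY 0.6813 | tΔX 2.0000 tΔY 1.1547
    t=0.5800 [x] (4,3)
    t=0.6813 [y] (4,4)
    t=1.8360 [y] (4,5) — stop
  → r_3 = 1.8360
beam 4: φ=0°, α=105°
  cosα=-0.2588 sinα=0.9659 | (3,3) | tMaxX 2.7432 tMaxY 0.6108 | tΔX 3.8637 tΔY 1.0353
    t=0.6108 [y] (3,4)
    t=1.6461 [y] (3,5) — stop
  → r_4 = 1.6461
beam 5: φ=45°, α=150°
  cosα=-0.8660 sinα=0.5000 | (3,3) | tMaxX 0.8198 tMaxY 1.1800 | tΔX 1.1547 tΔY 2.0000
    t=0.8198 [x] (2,3)
    t=1.1800 [y] (2,4)
    t=1.9745 [x] (1,4)
    t=3.1292 [x] (0,4) — stop
  → r_5 = 3.1292
beam 6: φ=90°, α=195°
  cosα=-0.9659 sinα=-0.2588 | (3,3) | tMaxX 0.7350 tMaxY 1.5841 | tΔX 1.0353 tΔY 3.8637
    t=0.7350 [x] (2,3)
    t=1.5841 [y] (2,2) — stop
  → r_6 = 1.5841
beam 7: φ=135°, α=240°
  cosα=-0.5000 sinα=-0.8660 | (3,3) | tMaxX 1.4200 tMaxY 0.4734 | tΔX 2.0000 tΔY 1.1547
    t=0.4734 [y] (3,2)
    t=1.4200 [x] (2,2) — stop
  → r_7 = 1.4200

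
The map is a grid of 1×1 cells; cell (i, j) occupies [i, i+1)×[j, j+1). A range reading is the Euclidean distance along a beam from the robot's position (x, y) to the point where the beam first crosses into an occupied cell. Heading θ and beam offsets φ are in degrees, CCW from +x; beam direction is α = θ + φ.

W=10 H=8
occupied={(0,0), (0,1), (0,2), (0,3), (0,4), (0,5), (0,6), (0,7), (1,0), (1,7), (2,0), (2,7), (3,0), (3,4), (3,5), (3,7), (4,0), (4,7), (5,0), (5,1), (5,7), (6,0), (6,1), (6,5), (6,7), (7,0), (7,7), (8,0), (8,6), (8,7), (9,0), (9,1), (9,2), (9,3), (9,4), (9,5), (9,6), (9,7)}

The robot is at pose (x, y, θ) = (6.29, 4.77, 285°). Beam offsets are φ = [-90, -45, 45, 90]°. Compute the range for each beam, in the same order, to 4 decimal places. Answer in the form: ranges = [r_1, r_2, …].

beam 1: φ=-90°, α=195°
  cosα=-0.9659 sinα=-0.2588 | (6,4) | tMaxX 0.3002 tMaxY 2.9751 | tΔX 1.0353 tΔY 3.8637
    t=0.3002 [x] (5,4)
    t=1.3355 [x] (4,4)
    t=2.3708 [x] (3,4) — stop
  → r_1 = 2.3708
beam 2: φ=-45°, α=240°
  cosα=-0.5000 sinα=-0.8660 | (6,4) | tMaxX 0.5800 tMaxY 0.8891 | tΔX 2.0000 tΔY 1.1547
    t=0.5800 [x] (5,4)
    t=0.8891 [y] (5,3)
    t=2.0438 [y] (5,2)
    t=2.5800 [x] (4,2)
    t=3.1985 [y] (4,1)
    t=4.3532 [y] (4,0) — stop
  → r_2 = 4.3532
beam 3: φ=45°, α=330°
  cosα=0.8660 sinα=-0.5000 | (6,4) | tMaxX 0.8198 tMaxY 1.5400 | tΔX 1.1547 tΔY 2.0000
    t=0.8198 [x] (7,4)
    t=1.5400 [y] (7,3)
    t=1.9745 [x] (8,3)
    t=3.1292 [x] (9,3) — stop
  → r_3 = 3.1292
beam 4: φ=90°, α=15°
  cosα=0.9659 sinα=0.2588 | (6,4) | tMaxX 0.7350 tMaxY 0.8887 | tΔX 1.0353 tΔY 3.8637
    t=0.7350 [x] (7,4)
    t=0.8887 [y] (7,5)
    t=1.7703 [x] (8,5)
    t=2.8056 [x] (9,5) — stop
  → r_4 = 2.8056

ranges = [2.3708, 4.3532, 3.1292, 2.8056]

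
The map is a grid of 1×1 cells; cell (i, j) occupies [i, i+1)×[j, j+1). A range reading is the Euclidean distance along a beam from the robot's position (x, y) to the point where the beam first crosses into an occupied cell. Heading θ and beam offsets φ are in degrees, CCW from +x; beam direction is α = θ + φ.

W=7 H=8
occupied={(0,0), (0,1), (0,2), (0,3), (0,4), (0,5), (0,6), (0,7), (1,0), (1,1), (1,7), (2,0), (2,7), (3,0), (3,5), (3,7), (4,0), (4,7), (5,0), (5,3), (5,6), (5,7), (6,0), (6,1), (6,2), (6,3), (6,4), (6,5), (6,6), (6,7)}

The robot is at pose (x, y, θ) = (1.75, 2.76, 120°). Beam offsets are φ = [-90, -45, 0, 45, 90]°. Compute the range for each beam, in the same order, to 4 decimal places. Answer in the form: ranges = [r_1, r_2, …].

ranges = [4.9075, 4.3896, 1.5000, 0.7765, 0.8660]

beam 1: φ=-90°, α=30°
  direction (0.8660, 0.5000); cell (1,2); t to first gridline: x 0.2887, y 0.4800 (then +1.1547 / +2.0000)
    (2,2) via x @ 0.2887
    (2,3) via y @ 0.4800
    (3,3) via x @ 1.4434
    (3,4) via y @ 2.4800
    (4,4) via x @ 2.5981
    (5,4) via x @ 3.7528
    (5,5) via y @ 4.4800
    (6,5) via x @ 4.9075  # hit
  → r_1 = 4.9075
beam 2: φ=-45°, α=75°
  direction (0.2588, 0.9659); cell (1,2); t to first gridline: x 0.9659, y 0.2485 (then +3.8637 / +1.0353)
    (1,3) via y @ 0.2485
    (2,3) via x @ 0.9659
    (2,4) via y @ 1.2837
    (2,5) via y @ 2.3190
    (2,6) via y @ 3.3543
    (2,7) via y @ 4.3896  # hit
  → r_2 = 4.3896
beam 3: φ=0°, α=120°
  direction (-0.5000, 0.8660); cell (1,2); t to first gridline: x 1.5000, y 0.2771 (then +2.0000 / +1.1547)
    (1,3) via y @ 0.2771
    (1,4) via y @ 1.4318
    (0,4) via x @ 1.5000  # hit
  → r_3 = 1.5000
beam 4: φ=45°, α=165°
  direction (-0.9659, 0.2588); cell (1,2); t to first gridline: x 0.7765, y 0.9273 (then +1.0353 / +3.8637)
    (0,2) via x @ 0.7765  # hit
  → r_4 = 0.7765
beam 5: φ=90°, α=210°
  direction (-0.8660, -0.5000); cell (1,2); t to first gridline: x 0.8660, y 1.5200 (then +1.1547 / +2.0000)
    (0,2) via x @ 0.8660  # hit
  → r_5 = 0.8660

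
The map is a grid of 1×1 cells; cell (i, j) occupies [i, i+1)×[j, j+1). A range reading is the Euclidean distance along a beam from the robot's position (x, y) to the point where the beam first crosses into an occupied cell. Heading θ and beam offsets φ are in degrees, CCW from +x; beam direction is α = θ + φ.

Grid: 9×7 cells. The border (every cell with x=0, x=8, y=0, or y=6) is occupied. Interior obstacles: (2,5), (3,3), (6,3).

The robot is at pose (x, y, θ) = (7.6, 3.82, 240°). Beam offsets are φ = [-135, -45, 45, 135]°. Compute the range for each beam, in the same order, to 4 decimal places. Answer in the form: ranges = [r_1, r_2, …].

beam 1: φ=-135°, α=105°
  cosα=-0.2588 sinα=0.9659 | (7,3) | tMaxX 2.3182 tMaxY 0.1863 | tΔX 3.8637 tΔY 1.0353
    t=0.1863 [y] (7,4)
    t=1.2216 [y] (7,5)
    t=2.2569 [y] (7,6) — stop
  → r_1 = 2.2569
beam 2: φ=-45°, α=195°
  cosα=-0.9659 sinα=-0.2588 | (7,3) | tMaxX 0.6212 tMaxY 3.1682 | tΔX 1.0353 tΔY 3.8637
    t=0.6212 [x] (6,3) — stop
  → r_2 = 0.6212
beam 3: φ=45°, α=285°
  cosα=0.2588 sinα=-0.9659 | (7,3) | tMaxX 1.5455 tMaxY 0.8489 | tΔX 3.8637 tΔY 1.0353
    t=0.8489 [y] (7,2)
    t=1.5455 [x] (8,2) — stop
  → r_3 = 1.5455
beam 4: φ=135°, α=15°
  cosα=0.9659 sinα=0.2588 | (7,3) | tMaxX 0.4141 tMaxY 0.6955 | tΔX 1.0353 tΔY 3.8637
    t=0.4141 [x] (8,3) — stop
  → r_4 = 0.4141

ranges = [2.2569, 0.6212, 1.5455, 0.4141]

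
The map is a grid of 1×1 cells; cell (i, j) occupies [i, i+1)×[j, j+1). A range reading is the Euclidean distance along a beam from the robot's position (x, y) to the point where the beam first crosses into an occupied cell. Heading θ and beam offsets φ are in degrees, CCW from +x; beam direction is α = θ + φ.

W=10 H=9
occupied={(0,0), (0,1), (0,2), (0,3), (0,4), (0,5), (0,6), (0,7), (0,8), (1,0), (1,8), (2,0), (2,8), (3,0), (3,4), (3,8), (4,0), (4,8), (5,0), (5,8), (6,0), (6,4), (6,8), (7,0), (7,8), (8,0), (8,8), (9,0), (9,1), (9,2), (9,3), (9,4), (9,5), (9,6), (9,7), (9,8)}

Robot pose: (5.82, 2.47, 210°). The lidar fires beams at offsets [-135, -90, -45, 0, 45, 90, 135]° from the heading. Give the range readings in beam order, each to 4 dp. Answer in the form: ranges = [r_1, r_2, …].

ranges = [1.5840, 6.3855, 4.9900, 2.9400, 1.5219, 1.6974, 3.2922]

beam 1: φ=-135°, α=75°
  d=(0.2588,0.9659)  start (5,2)  tX=0.6955 tY=0.5487  stride 1/|dx|=3.8637 1/|dy|=1.0353
    cross y-line → (5,3), t=0.5487
    cross x-line → (6,3), t=0.6955
    cross y-line → (6,4), t=1.5840 (wall)
  → r_1 = 1.5840
beam 2: φ=-90°, α=120°
  d=(-0.5000,0.8660)  start (5,2)  tX=1.6400 tY=0.6120  stride 1/|dx|=2.0000 1/|dy|=1.1547
    cross y-line → (5,3), t=0.6120
    cross x-line → (4,3), t=1.6400
    cross y-line → (4,4), t=1.7667
    cross y-line → (4,5), t=2.9214
    cross x-line → (3,5), t=3.6400
    cross y-line → (3,6), t=4.0761
    cross y-line → (3,7), t=5.2308
    cross x-line → (2,7), t=5.6400
    cross y-line → (2,8), t=6.3855 (wall)
  → r_2 = 6.3855
beam 3: φ=-45°, α=165°
  d=(-0.9659,0.2588)  start (5,2)  tX=0.8489 tY=2.0478  stride 1/|dx|=1.0353 1/|dy|=3.8637
    cross x-line → (4,2), t=0.8489
    cross x-line → (3,2), t=1.8842
    cross y-line → (3,3), t=2.0478
    cross x-line → (2,3), t=2.9195
    cross x-line → (1,3), t=3.9548
    cross x-line → (0,3), t=4.9900 (wall)
  → r_3 = 4.9900
beam 4: φ=0°, α=210°
  d=(-0.8660,-0.5000)  start (5,2)  tX=0.9469 tY=0.9400  stride 1/|dx|=1.1547 1/|dy|=2.0000
    cross y-line → (5,1), t=0.9400
    cross x-line → (4,1), t=0.9469
    cross x-line → (3,1), t=2.1016
    cross y-line → (3,0), t=2.9400 (wall)
  → r_4 = 2.9400
beam 5: φ=45°, α=255°
  d=(-0.2588,-0.9659)  start (5,2)  tX=3.1682 tY=0.4866  stride 1/|dx|=3.8637 1/|dy|=1.0353
    cross y-line → (5,1), t=0.4866
    cross y-line → (5,0), t=1.5219 (wall)
  → r_5 = 1.5219
beam 6: φ=90°, α=300°
  d=(0.5000,-0.8660)  start (5,2)  tX=0.3600 tY=0.5427  stride 1/|dx|=2.0000 1/|dy|=1.1547
    cross x-line → (6,2), t=0.3600
    cross y-line → (6,1), t=0.5427
    cross y-line → (6,0), t=1.6974 (wall)
  → r_6 = 1.6974
beam 7: φ=135°, α=345°
  d=(0.9659,-0.2588)  start (5,2)  tX=0.1863 tY=1.8159  stride 1/|dx|=1.0353 1/|dy|=3.8637
    cross x-line → (6,2), t=0.1863
    cross x-line → (7,2), t=1.2216
    cross y-line → (7,1), t=1.8159
    cross x-line → (8,1), t=2.2569
    cross x-line → (9,1), t=3.2922 (wall)
  → r_7 = 3.2922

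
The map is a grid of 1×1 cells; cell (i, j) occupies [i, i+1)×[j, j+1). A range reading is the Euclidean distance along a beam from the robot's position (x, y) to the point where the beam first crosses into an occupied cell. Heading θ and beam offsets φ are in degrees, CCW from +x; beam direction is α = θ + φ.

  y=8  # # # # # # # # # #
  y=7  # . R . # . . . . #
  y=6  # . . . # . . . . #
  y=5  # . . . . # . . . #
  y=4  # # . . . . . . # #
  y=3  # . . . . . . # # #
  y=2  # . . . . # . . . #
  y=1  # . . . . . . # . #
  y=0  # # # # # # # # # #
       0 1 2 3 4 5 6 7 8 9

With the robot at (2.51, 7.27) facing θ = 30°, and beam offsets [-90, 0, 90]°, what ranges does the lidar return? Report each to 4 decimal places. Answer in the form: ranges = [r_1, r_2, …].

ranges = [4.9800, 1.4600, 0.8429]

beam 1: φ=-90°, α=300°
  direction (0.5000, -0.8660); cell (2,7); t to first gridline: x 0.9800, y 0.3118 (then +2.0000 / +1.1547)
    (2,6) via y @ 0.3118
    (3,6) via x @ 0.9800
    (3,5) via y @ 1.4665
    (3,4) via y @ 2.6212
    (4,4) via x @ 2.9800
    (4,3) via y @ 3.7759
    (4,2) via y @ 4.9306
    (5,2) via x @ 4.9800  # hit
  → r_1 = 4.9800
beam 2: φ=0°, α=30°
  direction (0.8660, 0.5000); cell (2,7); t to first gridline: x 0.5658, y 1.4600 (then +1.1547 / +2.0000)
    (3,7) via x @ 0.5658
    (3,8) via y @ 1.4600  # hit
  → r_2 = 1.4600
beam 3: φ=90°, α=120°
  direction (-0.5000, 0.8660); cell (2,7); t to first gridline: x 1.0200, y 0.8429 (then +2.0000 / +1.1547)
    (2,8) via y @ 0.8429  # hit
  → r_3 = 0.8429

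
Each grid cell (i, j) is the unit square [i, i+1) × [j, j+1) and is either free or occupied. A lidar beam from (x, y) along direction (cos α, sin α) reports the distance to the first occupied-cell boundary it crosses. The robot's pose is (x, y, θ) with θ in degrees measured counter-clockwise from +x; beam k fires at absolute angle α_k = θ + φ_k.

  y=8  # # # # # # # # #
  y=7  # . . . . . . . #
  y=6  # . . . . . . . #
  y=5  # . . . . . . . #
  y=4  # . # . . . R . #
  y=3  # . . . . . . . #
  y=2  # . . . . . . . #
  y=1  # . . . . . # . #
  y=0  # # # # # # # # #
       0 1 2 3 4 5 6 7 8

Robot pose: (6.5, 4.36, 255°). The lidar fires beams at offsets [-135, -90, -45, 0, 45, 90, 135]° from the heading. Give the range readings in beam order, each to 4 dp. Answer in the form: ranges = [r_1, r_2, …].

ranges = [4.2031, 5.6940, 6.3509, 3.4785, 3.0000, 1.5529, 1.7321]

beam 1: φ=-135°, α=120°
  d=(-0.5000,0.8660)  start (6,4)  tX=1.0000 tY=0.7390  stride 1/|dx|=2.0000 1/|dy|=1.1547
    cross y-line → (6,5), t=0.7390
    cross x-line → (5,5), t=1.0000
    cross y-line → (5,6), t=1.8937
    cross x-line → (4,6), t=3.0000
    cross y-line → (4,7), t=3.0484
    cross y-line → (4,8), t=4.2031 (wall)
  → r_1 = 4.2031
beam 2: φ=-90°, α=165°
  d=(-0.9659,0.2588)  start (6,4)  tX=0.5176 tY=2.4728  stride 1/|dx|=1.0353 1/|dy|=3.8637
    cross x-line → (5,4), t=0.5176
    cross x-line → (4,4), t=1.5529
    cross y-line → (4,5), t=2.4728
    cross x-line → (3,5), t=2.5882
    cross x-line → (2,5), t=3.6235
    cross x-line → (1,5), t=4.6587
    cross x-line → (0,5), t=5.6940 (wall)
  → r_2 = 5.6940
beam 3: φ=-45°, α=210°
  d=(-0.8660,-0.5000)  start (6,4)  tX=0.5774 tY=0.7200  stride 1/|dx|=1.1547 1/|dy|=2.0000
    cross x-line → (5,4), t=0.5774
    cross y-line → (5,3), t=0.7200
    cross x-line → (4,3), t=1.7321
    cross y-line → (4,2), t=2.7200
    cross x-line → (3,2), t=2.8868
    cross x-line → (2,2), t=4.0415
    cross y-line → (2,1), t=4.7200
    cross x-line → (1,1), t=5.1962
    cross x-line → (0,1), t=6.3509 (wall)
  → r_3 = 6.3509
beam 4: φ=0°, α=255°
  d=(-0.2588,-0.9659)  start (6,4)  tX=1.9319 tY=0.3727  stride 1/|dx|=3.8637 1/|dy|=1.0353
    cross y-line → (6,3), t=0.3727
    cross y-line → (6,2), t=1.4080
    cross x-line → (5,2), t=1.9319
    cross y-line → (5,1), t=2.4433
    cross y-line → (5,0), t=3.4785 (wall)
  → r_4 = 3.4785
beam 5: φ=45°, α=300°
  d=(0.5000,-0.8660)  start (6,4)  tX=1.0000 tY=0.4157  stride 1/|dx|=2.0000 1/|dy|=1.1547
    cross y-line → (6,3), t=0.4157
    cross x-line → (7,3), t=1.0000
    cross y-line → (7,2), t=1.5704
    cross y-line → (7,1), t=2.7251
    cross x-line → (8,1), t=3.0000 (wall)
  → r_5 = 3.0000
beam 6: φ=90°, α=345°
  d=(0.9659,-0.2588)  start (6,4)  tX=0.5176 tY=1.3909  stride 1/|dx|=1.0353 1/|dy|=3.8637
    cross x-line → (7,4), t=0.5176
    cross y-line → (7,3), t=1.3909
    cross x-line → (8,3), t=1.5529 (wall)
  → r_6 = 1.5529
beam 7: φ=135°, α=30°
  d=(0.8660,0.5000)  start (6,4)  tX=0.5774 tY=1.2800  stride 1/|dx|=1.1547 1/|dy|=2.0000
    cross x-line → (7,4), t=0.5774
    cross y-line → (7,5), t=1.2800
    cross x-line → (8,5), t=1.7321 (wall)
  → r_7 = 1.7321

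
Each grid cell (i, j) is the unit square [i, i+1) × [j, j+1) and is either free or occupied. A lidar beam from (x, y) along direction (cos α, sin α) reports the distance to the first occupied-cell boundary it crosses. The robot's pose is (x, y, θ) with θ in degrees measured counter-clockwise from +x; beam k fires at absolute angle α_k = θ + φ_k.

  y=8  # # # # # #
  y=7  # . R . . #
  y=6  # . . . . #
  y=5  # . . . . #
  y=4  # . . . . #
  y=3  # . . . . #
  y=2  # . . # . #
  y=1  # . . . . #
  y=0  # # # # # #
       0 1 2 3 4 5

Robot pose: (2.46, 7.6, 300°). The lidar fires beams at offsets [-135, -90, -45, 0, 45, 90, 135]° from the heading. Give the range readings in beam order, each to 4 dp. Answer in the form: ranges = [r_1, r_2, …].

beam 1: φ=-135°, α=165°
  direction (-0.9659, 0.2588); cell (2,7); t to first gridline: x 0.4762, y 1.5455 (then +1.0353 / +3.8637)
    (1,7) via x @ 0.4762
    (0,7) via x @ 1.5115  # hit
  → r_1 = 1.5115
beam 2: φ=-90°, α=210°
  direction (-0.8660, -0.5000); cell (2,7); t to first gridline: x 0.5312, y 1.2000 (then +1.1547 / +2.0000)
    (1,7) via x @ 0.5312
    (1,6) via y @ 1.2000
    (0,6) via x @ 1.6859  # hit
  → r_2 = 1.6859
beam 3: φ=-45°, α=255°
  direction (-0.2588, -0.9659); cell (2,7); t to first gridline: x 1.7773, y 0.6212 (then +3.8637 / +1.0353)
    (2,6) via y @ 0.6212
    (2,5) via y @ 1.6564
    (1,5) via x @ 1.7773
    (1,4) via y @ 2.6917
    (1,3) via y @ 3.7270
    (1,2) via y @ 4.7623
    (0,2) via x @ 5.6410  # hit
  → r_3 = 5.6410
beam 4: φ=0°, α=300°
  direction (0.5000, -0.8660); cell (2,7); t to first gridline: x 1.0800, y 0.6928 (then +2.0000 / +1.1547)
    (2,6) via y @ 0.6928
    (3,6) via x @ 1.0800
    (3,5) via y @ 1.8475
    (3,4) via y @ 3.0022
    (4,4) via x @ 3.0800
    (4,3) via y @ 4.1569
    (5,3) via x @ 5.0800  # hit
  → r_4 = 5.0800
beam 5: φ=45°, α=345°
  direction (0.9659, -0.2588); cell (2,7); t to first gridline: x 0.5590, y 2.3182 (then +1.0353 / +3.8637)
    (3,7) via x @ 0.5590
    (4,7) via x @ 1.5943
    (4,6) via y @ 2.3182
    (5,6) via x @ 2.6296  # hit
  → r_5 = 2.6296
beam 6: φ=90°, α=30°
  direction (0.8660, 0.5000); cell (2,7); t to first gridline: x 0.6235, y 0.8000 (then +1.1547 / +2.0000)
    (3,7) via x @ 0.6235
    (3,8) via y @ 0.8000  # hit
  → r_6 = 0.8000
beam 7: φ=135°, α=75°
  direction (0.2588, 0.9659); cell (2,7); t to first gridline: x 2.0864, y 0.4141 (then +3.8637 / +1.0353)
    (2,8) via y @ 0.4141  # hit
  → r_7 = 0.4141

ranges = [1.5115, 1.6859, 5.6410, 5.0800, 2.6296, 0.8000, 0.4141]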